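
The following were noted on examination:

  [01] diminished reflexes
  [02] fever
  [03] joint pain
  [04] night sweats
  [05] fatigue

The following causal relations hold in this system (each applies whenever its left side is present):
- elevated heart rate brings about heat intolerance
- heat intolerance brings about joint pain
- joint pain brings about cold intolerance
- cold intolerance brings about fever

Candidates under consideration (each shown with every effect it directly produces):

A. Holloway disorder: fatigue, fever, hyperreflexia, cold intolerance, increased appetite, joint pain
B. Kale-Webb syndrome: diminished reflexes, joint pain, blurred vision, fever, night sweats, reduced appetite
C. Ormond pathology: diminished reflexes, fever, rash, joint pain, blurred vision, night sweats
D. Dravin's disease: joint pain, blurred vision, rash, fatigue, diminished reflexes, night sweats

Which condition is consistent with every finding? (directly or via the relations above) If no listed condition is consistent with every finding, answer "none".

D

Testing each hypothesis:
(A) Holloway disorder — diminished reflexes NO; fever yes; joint pain yes; night sweats NO; fatigue yes
(B) Kale-Webb syndrome — diminished reflexes yes; fever yes; joint pain yes; night sweats yes; fatigue NO
(C) Ormond pathology — diminished reflexes yes; fever yes; joint pain yes; night sweats yes; fatigue NO
(D) Dravin's disease — diminished reflexes yes; fever yes (via joint pain → cold intolerance → fever); joint pain yes; night sweats yes; fatigue yes
(D) alone accounts for all the evidence.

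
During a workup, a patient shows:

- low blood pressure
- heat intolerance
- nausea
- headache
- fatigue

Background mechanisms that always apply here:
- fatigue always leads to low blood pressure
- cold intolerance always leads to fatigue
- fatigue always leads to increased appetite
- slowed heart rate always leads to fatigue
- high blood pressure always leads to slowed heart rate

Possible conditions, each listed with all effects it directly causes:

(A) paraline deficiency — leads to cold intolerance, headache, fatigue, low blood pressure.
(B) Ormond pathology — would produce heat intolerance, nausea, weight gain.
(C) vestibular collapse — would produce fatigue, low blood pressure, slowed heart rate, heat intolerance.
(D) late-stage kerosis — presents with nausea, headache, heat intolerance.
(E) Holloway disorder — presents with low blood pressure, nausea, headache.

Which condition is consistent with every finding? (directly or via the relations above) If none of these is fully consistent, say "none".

none

For each candidate, compare predicted effects to what was observed:
(A) paraline deficiency — low blood pressure ✓; heat intolerance ✗; nausea ✗; headache ✓; fatigue ✓
(B) Ormond pathology — does not account for low blood pressure, headache, fatigue
(C) vestibular collapse — low blood pressure ✓; heat intolerance ✓; nausea ✗; headache ✗; fatigue ✓
(D) late-stage kerosis — low blood pressure ✗; heat intolerance ✓; nausea ✓; headache ✓; fatigue ✗
(E) Holloway disorder — does not account for heat intolerance, fatigue
Every candidate fails on at least one observation.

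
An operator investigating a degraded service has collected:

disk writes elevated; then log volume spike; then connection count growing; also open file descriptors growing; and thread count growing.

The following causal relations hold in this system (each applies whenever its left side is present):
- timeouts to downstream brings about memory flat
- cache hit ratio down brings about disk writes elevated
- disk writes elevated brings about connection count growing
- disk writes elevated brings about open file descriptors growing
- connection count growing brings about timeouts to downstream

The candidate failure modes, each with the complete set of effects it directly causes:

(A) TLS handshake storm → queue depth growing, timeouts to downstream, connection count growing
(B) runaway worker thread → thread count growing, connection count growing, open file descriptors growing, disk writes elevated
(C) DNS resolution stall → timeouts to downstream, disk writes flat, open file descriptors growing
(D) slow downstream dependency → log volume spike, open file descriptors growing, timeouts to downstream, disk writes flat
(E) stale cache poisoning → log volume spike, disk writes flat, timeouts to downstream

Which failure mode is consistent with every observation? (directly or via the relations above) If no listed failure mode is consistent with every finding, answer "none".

For each candidate, compare predicted effects to what was observed:
(A) TLS handshake storm — disk writes elevated miss; log volume spike miss; connection count growing match; open file descriptors growing miss; thread count growing miss
(B) runaway worker thread — disk writes elevated match; log volume spike miss; connection count growing match; open file descriptors growing match; thread count growing match
(C) DNS resolution stall — fails on disk writes elevated, log volume spike, connection count growing, thread count growing (predicts disk writes flat, not disk writes elevated)
(D) slow downstream dependency — fails on disk writes elevated, connection count growing, thread count growing (predicts disk writes flat, not disk writes elevated)
(E) stale cache poisoning — fails on disk writes elevated, connection count growing, open file descriptors growing, thread count growing (predicts disk writes flat, not disk writes elevated)
Every candidate fails on at least one observation.

none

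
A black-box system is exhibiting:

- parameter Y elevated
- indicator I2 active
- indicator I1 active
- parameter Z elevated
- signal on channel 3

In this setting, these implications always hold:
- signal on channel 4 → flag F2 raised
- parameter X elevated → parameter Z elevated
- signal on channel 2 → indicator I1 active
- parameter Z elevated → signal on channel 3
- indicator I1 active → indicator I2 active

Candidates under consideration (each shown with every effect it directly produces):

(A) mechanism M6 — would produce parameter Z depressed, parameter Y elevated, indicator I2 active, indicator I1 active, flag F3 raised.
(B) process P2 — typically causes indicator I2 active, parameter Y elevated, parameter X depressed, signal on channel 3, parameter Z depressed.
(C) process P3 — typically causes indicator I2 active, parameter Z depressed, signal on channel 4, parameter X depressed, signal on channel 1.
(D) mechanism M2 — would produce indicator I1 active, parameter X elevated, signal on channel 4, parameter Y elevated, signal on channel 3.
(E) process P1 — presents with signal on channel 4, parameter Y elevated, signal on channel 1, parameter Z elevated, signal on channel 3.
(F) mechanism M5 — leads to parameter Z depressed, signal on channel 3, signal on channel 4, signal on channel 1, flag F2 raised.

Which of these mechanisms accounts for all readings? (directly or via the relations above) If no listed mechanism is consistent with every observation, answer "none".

D

Testing each hypothesis:
(A) mechanism M6 — parameter Y elevated +; indicator I2 active +; indicator I1 active +; parameter Z elevated -; signal on channel 3 -
(B) process P2 — parameter Y elevated +; indicator I2 active +; indicator I1 active -; parameter Z elevated -; signal on channel 3 +
(C) process P3 — parameter Y elevated -; indicator I2 active +; indicator I1 active -; parameter Z elevated -; signal on channel 3 -
(D) mechanism M2 — parameter Y elevated +; indicator I2 active + (via indicator I1 active → indicator I2 active); indicator I1 active +; parameter Z elevated + (via parameter X elevated → parameter Z elevated); signal on channel 3 +
(E) process P1 — parameter Y elevated +; indicator I2 active -; indicator I1 active -; parameter Z elevated +; signal on channel 3 +
(F) mechanism M5 — fails on parameter Y elevated, indicator I2 active, indicator I1 active, parameter Z elevated (predicts parameter Z depressed, not parameter Z elevated)
(D) alone accounts for all the evidence.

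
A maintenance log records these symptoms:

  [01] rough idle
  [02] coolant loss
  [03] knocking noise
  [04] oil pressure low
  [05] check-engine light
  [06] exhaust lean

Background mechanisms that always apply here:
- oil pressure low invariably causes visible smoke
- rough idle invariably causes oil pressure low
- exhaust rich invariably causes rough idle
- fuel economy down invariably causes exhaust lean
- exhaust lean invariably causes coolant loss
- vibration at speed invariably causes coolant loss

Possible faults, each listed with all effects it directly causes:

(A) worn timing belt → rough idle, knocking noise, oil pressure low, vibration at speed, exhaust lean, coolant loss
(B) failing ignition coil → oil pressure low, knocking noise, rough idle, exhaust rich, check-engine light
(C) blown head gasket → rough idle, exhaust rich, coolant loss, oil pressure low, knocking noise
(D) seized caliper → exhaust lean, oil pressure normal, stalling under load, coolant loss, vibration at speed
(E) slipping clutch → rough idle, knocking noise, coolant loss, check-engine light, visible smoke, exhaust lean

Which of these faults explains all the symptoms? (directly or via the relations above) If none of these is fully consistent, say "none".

Checking each candidate against the observations:
(A) worn timing belt — rough idle match; coolant loss match; knocking noise match; oil pressure low match; check-engine light miss; exhaust lean match
(B) failing ignition coil — rough idle match; coolant loss miss; knocking noise match; oil pressure low match; check-engine light match; exhaust lean miss
(C) blown head gasket — rough idle match; coolant loss match; knocking noise match; oil pressure low match; check-engine light miss; exhaust lean miss
(D) seized caliper — rough idle miss; coolant loss match; knocking noise miss; oil pressure low miss; check-engine light miss; exhaust lean match
(E) slipping clutch — accounts for every observation (oil pressure low through rough idle → oil pressure low)
(E) alone accounts for all the evidence.

E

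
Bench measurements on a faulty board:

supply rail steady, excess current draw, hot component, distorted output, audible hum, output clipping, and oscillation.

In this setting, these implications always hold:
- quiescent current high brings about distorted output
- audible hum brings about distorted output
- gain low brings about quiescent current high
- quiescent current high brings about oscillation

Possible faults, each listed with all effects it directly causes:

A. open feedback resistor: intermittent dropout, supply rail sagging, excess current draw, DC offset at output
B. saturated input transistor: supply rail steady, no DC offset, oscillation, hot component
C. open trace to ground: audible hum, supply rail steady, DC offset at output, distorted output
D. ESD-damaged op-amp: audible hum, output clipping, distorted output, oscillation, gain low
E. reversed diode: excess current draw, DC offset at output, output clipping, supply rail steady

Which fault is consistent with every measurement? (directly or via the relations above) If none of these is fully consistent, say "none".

Per-candidate check:
(A) open feedback resistor — fails on supply rail steady, hot component, distorted output, audible hum, output clipping, oscillation (predicts supply rail sagging, not supply rail steady)
(B) saturated input transistor — supply rail steady ✓; excess current draw ✗; hot component ✓; distorted output ✗; audible hum ✗; output clipping ✗; oscillation ✓
(C) open trace to ground — supply rail steady ✓; excess current draw ✗; hot component ✗; distorted output ✓; audible hum ✓; output clipping ✗; oscillation ✗
(D) ESD-damaged op-amp — supply rail steady ✗; excess current draw ✗; hot component ✗; distorted output ✓; audible hum ✓; output clipping ✓; oscillation ✓
(E) reversed diode — does not account for hot component, distorted output, audible hum, oscillation
None of the listed candidates fits everything.

none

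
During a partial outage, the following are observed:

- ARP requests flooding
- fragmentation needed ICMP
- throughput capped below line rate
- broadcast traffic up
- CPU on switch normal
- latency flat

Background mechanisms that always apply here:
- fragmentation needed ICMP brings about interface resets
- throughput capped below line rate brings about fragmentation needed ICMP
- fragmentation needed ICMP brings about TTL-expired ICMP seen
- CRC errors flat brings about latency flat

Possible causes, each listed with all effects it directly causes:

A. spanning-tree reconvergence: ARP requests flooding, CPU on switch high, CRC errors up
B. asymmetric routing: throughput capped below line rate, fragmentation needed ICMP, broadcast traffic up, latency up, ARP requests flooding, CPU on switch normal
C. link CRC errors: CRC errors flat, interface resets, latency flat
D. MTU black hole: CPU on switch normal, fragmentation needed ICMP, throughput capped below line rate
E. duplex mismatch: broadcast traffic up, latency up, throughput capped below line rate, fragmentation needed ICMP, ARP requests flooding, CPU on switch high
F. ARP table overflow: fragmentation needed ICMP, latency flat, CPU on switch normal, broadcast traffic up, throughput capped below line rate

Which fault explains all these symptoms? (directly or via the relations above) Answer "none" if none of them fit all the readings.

none

Per-candidate check:
(A) spanning-tree reconvergence — ARP requests flooding yes; fragmentation needed ICMP NO; throughput capped below line rate NO; broadcast traffic up NO; CPU on switch normal NO; latency flat NO
(B) asymmetric routing — ARP requests flooding yes; fragmentation needed ICMP yes; throughput capped below line rate yes; broadcast traffic up yes; CPU on switch normal yes; latency flat NO
(C) link CRC errors — does not account for ARP requests flooding, fragmentation needed ICMP, throughput capped below line rate, broadcast traffic up, CPU on switch normal
(D) MTU black hole — ARP requests flooding NO; fragmentation needed ICMP yes; throughput capped below line rate yes; broadcast traffic up NO; CPU on switch normal yes; latency flat NO
(E) duplex mismatch — fails on CPU on switch normal, latency flat (predicts CPU on switch high, not CPU on switch normal; predicts latency up, not latency flat)
(F) ARP table overflow — ARP requests flooding NO; fragmentation needed ICMP yes; throughput capped below line rate yes; broadcast traffic up yes; CPU on switch normal yes; latency flat yes
Every candidate fails on at least one observation.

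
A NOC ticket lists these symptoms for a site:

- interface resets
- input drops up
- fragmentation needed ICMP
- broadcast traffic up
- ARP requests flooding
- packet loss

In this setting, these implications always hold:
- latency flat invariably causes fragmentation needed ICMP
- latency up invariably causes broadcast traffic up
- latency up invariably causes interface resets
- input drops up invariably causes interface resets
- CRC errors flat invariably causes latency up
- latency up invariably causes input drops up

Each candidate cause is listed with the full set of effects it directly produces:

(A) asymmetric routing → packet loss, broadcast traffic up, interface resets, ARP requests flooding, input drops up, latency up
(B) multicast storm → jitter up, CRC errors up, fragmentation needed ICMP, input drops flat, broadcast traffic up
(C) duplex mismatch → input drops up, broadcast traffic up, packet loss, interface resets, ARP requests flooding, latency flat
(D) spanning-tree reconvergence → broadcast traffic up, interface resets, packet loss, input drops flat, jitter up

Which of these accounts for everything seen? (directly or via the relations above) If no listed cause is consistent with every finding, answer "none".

Checking each candidate against the observations:
(A) asymmetric routing — interface resets match; input drops up match; fragmentation needed ICMP miss; broadcast traffic up match; ARP requests flooding match; packet loss match
(B) multicast storm — interface resets miss; input drops up miss; fragmentation needed ICMP match; broadcast traffic up match; ARP requests flooding miss; packet loss miss
(C) duplex mismatch — interface resets match; input drops up match; fragmentation needed ICMP match (via latency flat → fragmentation needed ICMP); broadcast traffic up match; ARP requests flooding match; packet loss match
(D) spanning-tree reconvergence — interface resets match; input drops up miss; fragmentation needed ICMP miss; broadcast traffic up match; ARP requests flooding miss; packet loss match
Only (C) is consistent with every observation.

C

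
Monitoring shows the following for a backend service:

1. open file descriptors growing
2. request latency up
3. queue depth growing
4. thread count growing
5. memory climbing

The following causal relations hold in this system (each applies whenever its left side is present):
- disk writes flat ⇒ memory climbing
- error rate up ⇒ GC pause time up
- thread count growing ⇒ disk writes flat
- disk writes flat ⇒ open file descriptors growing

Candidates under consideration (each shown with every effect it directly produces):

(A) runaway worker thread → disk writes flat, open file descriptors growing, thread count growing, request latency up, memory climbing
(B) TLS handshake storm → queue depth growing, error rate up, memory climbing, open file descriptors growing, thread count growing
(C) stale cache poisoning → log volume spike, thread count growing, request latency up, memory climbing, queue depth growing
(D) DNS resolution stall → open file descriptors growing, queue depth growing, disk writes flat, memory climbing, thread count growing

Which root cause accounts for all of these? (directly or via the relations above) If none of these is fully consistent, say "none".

C

Per-candidate check:
(A) runaway worker thread — open file descriptors growing yes; request latency up yes; queue depth growing NO; thread count growing yes; memory climbing yes
(B) TLS handshake storm — open file descriptors growing yes; request latency up NO; queue depth growing yes; thread count growing yes; memory climbing yes
(C) stale cache poisoning — accounts for every observation (open file descriptors growing via thread count growing → disk writes flat → open file descriptors growing)
(D) DNS resolution stall — does not account for request latency up
(C) alone accounts for all the evidence.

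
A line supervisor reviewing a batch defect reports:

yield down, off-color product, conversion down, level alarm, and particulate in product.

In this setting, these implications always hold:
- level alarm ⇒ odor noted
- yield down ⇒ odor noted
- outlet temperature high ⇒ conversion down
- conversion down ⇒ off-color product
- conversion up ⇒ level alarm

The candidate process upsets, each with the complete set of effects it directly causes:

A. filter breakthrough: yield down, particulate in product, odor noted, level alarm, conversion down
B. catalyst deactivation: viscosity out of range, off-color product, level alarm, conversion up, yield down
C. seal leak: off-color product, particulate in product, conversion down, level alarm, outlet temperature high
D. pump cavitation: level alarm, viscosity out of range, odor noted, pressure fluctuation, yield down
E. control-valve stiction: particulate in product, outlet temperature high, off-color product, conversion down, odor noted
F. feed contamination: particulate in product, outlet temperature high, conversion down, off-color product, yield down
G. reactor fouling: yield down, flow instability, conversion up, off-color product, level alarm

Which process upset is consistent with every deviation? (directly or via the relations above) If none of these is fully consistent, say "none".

A

Checking each candidate against the observations:
(A) filter breakthrough — yield down yes; off-color product yes (through conversion down → off-color product); conversion down yes; level alarm yes; particulate in product yes
(B) catalyst deactivation — yield down yes; off-color product yes; conversion down NO; level alarm yes; particulate in product NO
(C) seal leak — yield down NO; off-color product yes; conversion down yes; level alarm yes; particulate in product yes
(D) pump cavitation — yield down yes; off-color product NO; conversion down NO; level alarm yes; particulate in product NO
(E) control-valve stiction — does not account for yield down, level alarm
(F) feed contamination — yield down yes; off-color product yes; conversion down yes; level alarm NO; particulate in product yes
(G) reactor fouling — yield down yes; off-color product yes; conversion down NO; level alarm yes; particulate in product NO
(A) is the only candidate with no mismatches.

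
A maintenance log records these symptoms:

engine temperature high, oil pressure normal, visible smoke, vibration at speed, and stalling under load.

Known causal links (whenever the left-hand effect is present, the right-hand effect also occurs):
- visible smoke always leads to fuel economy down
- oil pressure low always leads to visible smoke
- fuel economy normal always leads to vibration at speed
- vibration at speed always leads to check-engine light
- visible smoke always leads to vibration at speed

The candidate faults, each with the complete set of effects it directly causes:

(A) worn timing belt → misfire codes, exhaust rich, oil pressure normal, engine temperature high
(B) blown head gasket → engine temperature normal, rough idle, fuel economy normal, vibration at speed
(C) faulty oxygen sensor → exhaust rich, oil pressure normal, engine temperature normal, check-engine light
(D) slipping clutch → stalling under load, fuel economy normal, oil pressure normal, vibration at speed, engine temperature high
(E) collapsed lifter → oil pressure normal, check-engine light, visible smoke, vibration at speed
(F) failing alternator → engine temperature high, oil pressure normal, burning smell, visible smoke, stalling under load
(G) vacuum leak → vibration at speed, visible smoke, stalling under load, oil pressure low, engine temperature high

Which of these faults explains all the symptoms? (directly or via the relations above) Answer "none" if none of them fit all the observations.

F

For each candidate, compare predicted effects to what was observed:
(A) worn timing belt — engine temperature high match; oil pressure normal match; visible smoke miss; vibration at speed miss; stalling under load miss
(B) blown head gasket — fails on engine temperature high, oil pressure normal, visible smoke, stalling under load (predicts engine temperature normal, not engine temperature high)
(C) faulty oxygen sensor — fails on engine temperature high, visible smoke, vibration at speed, stalling under load (predicts engine temperature normal, not engine temperature high)
(D) slipping clutch — does not account for visible smoke
(E) collapsed lifter — engine temperature high miss; oil pressure normal match; visible smoke match; vibration at speed match; stalling under load miss
(F) failing alternator — engine temperature high match; oil pressure normal match; visible smoke match; vibration at speed match (through visible smoke → vibration at speed); stalling under load match
(G) vacuum leak — fails on oil pressure normal (predicts oil pressure low, not oil pressure normal)
Only (F) is consistent with every observation.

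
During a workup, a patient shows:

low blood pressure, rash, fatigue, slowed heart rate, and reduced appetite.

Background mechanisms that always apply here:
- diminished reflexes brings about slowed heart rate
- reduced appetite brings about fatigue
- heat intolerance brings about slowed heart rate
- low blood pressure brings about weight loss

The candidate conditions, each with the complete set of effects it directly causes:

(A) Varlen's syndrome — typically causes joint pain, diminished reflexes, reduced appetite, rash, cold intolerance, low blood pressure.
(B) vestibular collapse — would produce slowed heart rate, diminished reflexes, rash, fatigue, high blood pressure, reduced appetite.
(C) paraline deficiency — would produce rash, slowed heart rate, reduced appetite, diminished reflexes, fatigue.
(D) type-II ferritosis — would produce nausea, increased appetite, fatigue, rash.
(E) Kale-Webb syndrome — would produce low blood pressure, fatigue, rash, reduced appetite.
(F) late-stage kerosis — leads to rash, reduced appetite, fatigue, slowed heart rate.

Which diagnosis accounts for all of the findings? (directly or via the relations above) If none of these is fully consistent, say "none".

A

Testing each hypothesis:
(A) Varlen's syndrome — low blood pressure +; rash +; fatigue + (through reduced appetite → fatigue); slowed heart rate + (through diminished reflexes → slowed heart rate); reduced appetite +
(B) vestibular collapse — low blood pressure -; rash +; fatigue +; slowed heart rate +; reduced appetite +
(C) paraline deficiency — low blood pressure -; rash +; fatigue +; slowed heart rate +; reduced appetite +
(D) type-II ferritosis — low blood pressure -; rash +; fatigue +; slowed heart rate -; reduced appetite -
(E) Kale-Webb syndrome — does not account for slowed heart rate
(F) late-stage kerosis — does not account for low blood pressure
(A) is the only candidate with no mismatches.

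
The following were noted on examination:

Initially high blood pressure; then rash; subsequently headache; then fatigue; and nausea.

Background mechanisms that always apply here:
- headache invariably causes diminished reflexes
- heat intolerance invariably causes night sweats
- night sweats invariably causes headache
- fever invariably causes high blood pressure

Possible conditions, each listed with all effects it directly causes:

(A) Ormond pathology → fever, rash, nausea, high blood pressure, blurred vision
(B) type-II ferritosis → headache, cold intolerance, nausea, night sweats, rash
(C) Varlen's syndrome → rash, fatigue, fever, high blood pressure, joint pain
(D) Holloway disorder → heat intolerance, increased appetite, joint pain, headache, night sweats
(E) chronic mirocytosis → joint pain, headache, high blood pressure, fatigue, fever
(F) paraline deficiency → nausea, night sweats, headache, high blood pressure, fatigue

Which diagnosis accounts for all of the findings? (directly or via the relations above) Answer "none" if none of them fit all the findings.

none

Testing each hypothesis:
(A) Ormond pathology — does not account for headache, fatigue
(B) type-II ferritosis — does not account for high blood pressure, fatigue
(C) Varlen's syndrome — high blood pressure +; rash +; headache -; fatigue +; nausea -
(D) Holloway disorder — does not account for high blood pressure, rash, fatigue, nausea
(E) chronic mirocytosis — high blood pressure +; rash -; headache +; fatigue +; nausea -
(F) paraline deficiency — does not account for rash
No candidate is consistent with all observations.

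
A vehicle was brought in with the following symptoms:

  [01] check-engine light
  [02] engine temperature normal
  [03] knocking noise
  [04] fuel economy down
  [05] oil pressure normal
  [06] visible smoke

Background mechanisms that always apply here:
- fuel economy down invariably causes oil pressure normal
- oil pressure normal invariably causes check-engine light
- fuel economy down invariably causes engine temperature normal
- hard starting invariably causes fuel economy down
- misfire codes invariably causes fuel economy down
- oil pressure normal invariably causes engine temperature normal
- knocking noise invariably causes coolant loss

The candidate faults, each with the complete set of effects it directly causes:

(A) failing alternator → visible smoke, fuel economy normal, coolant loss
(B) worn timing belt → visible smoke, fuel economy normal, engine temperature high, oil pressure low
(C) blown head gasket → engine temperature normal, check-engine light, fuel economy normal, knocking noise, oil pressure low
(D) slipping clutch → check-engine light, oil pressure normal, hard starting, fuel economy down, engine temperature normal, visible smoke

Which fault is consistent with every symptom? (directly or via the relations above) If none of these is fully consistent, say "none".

Checking each candidate against the observations:
(A) failing alternator — fails on check-engine light, engine temperature normal, knocking noise, fuel economy down, oil pressure normal (predicts fuel economy normal, not fuel economy down)
(B) worn timing belt — fails on check-engine light, engine temperature normal, knocking noise, fuel economy down, oil pressure normal (predicts engine temperature high, not engine temperature normal; predicts fuel economy normal, not fuel economy down; predicts oil pressure low, not oil pressure normal)
(C) blown head gasket — fails on fuel economy down, oil pressure normal, visible smoke (predicts fuel economy normal, not fuel economy down; predicts oil pressure low, not oil pressure normal)
(D) slipping clutch — check-engine light yes; engine temperature normal yes; knocking noise NO; fuel economy down yes; oil pressure normal yes; visible smoke yes
Every candidate fails on at least one observation.

none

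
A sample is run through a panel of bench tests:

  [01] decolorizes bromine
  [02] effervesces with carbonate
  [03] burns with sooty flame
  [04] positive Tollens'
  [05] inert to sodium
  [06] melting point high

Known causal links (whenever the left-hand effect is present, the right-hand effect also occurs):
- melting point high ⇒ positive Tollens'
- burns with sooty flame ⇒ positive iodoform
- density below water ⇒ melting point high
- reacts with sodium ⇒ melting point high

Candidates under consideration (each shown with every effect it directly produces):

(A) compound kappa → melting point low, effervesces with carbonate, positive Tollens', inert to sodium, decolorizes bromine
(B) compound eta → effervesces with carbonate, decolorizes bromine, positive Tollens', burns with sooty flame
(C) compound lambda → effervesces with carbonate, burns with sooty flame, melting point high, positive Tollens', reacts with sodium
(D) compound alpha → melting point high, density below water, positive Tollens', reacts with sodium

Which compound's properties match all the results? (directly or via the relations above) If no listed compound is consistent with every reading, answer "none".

Checking each candidate against the observations:
(A) compound kappa — fails on burns with sooty flame, melting point high (predicts melting point low, not melting point high)
(B) compound eta — does not account for inert to sodium, melting point high
(C) compound lambda — decolorizes bromine miss; effervesces with carbonate match; burns with sooty flame match; positive Tollens' match; inert to sodium miss; melting point high match
(D) compound alpha — fails on decolorizes bromine, effervesces with carbonate, burns with sooty flame, inert to sodium (predicts reacts with sodium, not inert to sodium)
Every candidate fails on at least one observation.

none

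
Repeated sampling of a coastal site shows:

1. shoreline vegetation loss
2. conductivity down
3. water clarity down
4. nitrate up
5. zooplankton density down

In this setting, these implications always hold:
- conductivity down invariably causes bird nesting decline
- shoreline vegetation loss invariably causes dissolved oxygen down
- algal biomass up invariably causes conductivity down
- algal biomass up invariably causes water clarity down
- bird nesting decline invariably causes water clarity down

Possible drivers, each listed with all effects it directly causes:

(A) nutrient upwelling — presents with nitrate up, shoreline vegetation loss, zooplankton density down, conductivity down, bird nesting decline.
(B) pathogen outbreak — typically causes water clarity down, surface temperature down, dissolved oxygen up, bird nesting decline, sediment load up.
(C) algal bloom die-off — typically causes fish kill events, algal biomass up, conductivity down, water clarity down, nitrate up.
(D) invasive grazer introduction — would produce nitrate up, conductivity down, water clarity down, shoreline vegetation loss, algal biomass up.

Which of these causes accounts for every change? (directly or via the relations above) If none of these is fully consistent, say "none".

Testing each hypothesis:
(A) nutrient upwelling — accounts for every observation (water clarity down by bird nesting decline → water clarity down)
(B) pathogen outbreak — does not account for shoreline vegetation loss, conductivity down, nitrate up, zooplankton density down
(C) algal bloom die-off — shoreline vegetation loss miss; conductivity down match; water clarity down match; nitrate up match; zooplankton density down miss
(D) invasive grazer introduction — shoreline vegetation loss match; conductivity down match; water clarity down match; nitrate up match; zooplankton density down miss
(A) alone accounts for all the evidence.

A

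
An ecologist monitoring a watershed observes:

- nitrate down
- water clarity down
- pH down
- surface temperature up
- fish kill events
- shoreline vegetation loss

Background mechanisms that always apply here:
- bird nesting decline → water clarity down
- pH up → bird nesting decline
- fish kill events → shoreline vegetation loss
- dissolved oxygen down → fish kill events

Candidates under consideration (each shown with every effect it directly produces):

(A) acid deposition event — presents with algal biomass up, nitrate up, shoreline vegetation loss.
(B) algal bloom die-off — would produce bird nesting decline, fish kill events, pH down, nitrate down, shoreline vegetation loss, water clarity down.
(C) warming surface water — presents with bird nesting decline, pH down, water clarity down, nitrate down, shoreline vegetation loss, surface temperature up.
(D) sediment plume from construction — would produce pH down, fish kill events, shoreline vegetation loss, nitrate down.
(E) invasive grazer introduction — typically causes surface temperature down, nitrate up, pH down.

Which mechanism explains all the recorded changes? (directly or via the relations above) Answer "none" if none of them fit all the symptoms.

Checking each candidate against the observations:
(A) acid deposition event — fails on nitrate down, water clarity down, pH down, surface temperature up, fish kill events (predicts nitrate up, not nitrate down)
(B) algal bloom die-off — does not account for surface temperature up
(C) warming surface water — nitrate down ✓; water clarity down ✓; pH down ✓; surface temperature up ✓; fish kill events ✗; shoreline vegetation loss ✓
(D) sediment plume from construction — does not account for water clarity down, surface temperature up
(E) invasive grazer introduction — nitrate down ✗; water clarity down ✗; pH down ✓; surface temperature up ✗; fish kill events ✗; shoreline vegetation loss ✗
None of the listed candidates fits everything.

none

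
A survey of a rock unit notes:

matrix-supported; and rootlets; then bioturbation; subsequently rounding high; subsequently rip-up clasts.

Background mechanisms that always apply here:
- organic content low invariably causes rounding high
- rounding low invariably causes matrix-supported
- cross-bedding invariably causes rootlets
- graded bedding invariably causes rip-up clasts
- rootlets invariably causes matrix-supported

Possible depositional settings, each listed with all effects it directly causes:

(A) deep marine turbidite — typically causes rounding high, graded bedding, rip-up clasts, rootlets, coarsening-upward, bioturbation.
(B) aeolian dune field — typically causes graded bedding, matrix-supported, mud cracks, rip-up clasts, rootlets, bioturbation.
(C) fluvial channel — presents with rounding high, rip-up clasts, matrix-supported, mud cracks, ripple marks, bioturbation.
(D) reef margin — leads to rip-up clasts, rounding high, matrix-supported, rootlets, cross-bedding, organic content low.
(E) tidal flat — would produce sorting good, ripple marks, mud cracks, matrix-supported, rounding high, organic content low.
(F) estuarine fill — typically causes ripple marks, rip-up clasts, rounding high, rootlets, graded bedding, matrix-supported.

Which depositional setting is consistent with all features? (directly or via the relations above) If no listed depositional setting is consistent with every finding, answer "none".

Per-candidate check:
(A) deep marine turbidite — matrix-supported + (via rootlets → matrix-supported); rootlets +; bioturbation +; rounding high +; rip-up clasts +
(B) aeolian dune field — does not account for rounding high
(C) fluvial channel — matrix-supported +; rootlets -; bioturbation +; rounding high +; rip-up clasts +
(D) reef margin — does not account for bioturbation
(E) tidal flat — does not account for rootlets, bioturbation, rip-up clasts
(F) estuarine fill — does not account for bioturbation
(A) is the only candidate with no mismatches.

A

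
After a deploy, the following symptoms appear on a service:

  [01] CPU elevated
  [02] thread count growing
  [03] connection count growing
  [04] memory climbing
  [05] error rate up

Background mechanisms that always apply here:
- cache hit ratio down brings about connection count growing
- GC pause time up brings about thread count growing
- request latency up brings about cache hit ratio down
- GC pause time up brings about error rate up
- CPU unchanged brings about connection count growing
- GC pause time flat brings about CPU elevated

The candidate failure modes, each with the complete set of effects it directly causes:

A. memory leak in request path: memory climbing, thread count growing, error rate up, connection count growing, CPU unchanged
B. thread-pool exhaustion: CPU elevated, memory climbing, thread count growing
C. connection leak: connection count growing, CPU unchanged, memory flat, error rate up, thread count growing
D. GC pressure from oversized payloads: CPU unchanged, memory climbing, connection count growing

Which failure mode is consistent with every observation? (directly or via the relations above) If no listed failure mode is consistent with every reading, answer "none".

Per-candidate check:
(A) memory leak in request path — CPU elevated -; thread count growing +; connection count growing +; memory climbing +; error rate up +
(B) thread-pool exhaustion — does not account for connection count growing, error rate up
(C) connection leak — CPU elevated -; thread count growing +; connection count growing +; memory climbing -; error rate up +
(D) GC pressure from oversized payloads — CPU elevated -; thread count growing -; connection count growing +; memory climbing +; error rate up -
None of the listed candidates fits everything.

none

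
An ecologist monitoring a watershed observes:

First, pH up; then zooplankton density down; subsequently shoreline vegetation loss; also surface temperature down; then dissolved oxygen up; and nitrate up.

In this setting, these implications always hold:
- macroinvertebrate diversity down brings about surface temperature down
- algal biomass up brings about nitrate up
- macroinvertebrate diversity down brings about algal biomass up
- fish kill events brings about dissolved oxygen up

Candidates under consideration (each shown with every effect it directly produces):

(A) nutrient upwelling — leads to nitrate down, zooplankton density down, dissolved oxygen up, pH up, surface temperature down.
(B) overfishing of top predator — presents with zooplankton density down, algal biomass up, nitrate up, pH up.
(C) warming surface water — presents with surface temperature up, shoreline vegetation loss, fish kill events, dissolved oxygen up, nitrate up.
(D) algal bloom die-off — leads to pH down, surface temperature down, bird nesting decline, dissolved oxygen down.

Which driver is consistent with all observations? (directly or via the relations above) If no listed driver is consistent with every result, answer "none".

none

Per-candidate check:
(A) nutrient upwelling — pH up match; zooplankton density down match; shoreline vegetation loss miss; surface temperature down match; dissolved oxygen up match; nitrate up miss
(B) overfishing of top predator — pH up match; zooplankton density down match; shoreline vegetation loss miss; surface temperature down miss; dissolved oxygen up miss; nitrate up match
(C) warming surface water — fails on pH up, zooplankton density down, surface temperature down (predicts surface temperature up, not surface temperature down)
(D) algal bloom die-off — pH up miss; zooplankton density down miss; shoreline vegetation loss miss; surface temperature down match; dissolved oxygen up miss; nitrate up miss
Every candidate fails on at least one observation.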